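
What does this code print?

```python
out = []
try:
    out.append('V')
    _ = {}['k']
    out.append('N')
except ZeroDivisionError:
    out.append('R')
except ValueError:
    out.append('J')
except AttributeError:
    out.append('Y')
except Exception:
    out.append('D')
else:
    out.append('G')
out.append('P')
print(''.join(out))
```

Execution trace: 'V' (try body) → 'D' (except Exception) → 'P' (after the try/except). Output: VDP

Answer: VDP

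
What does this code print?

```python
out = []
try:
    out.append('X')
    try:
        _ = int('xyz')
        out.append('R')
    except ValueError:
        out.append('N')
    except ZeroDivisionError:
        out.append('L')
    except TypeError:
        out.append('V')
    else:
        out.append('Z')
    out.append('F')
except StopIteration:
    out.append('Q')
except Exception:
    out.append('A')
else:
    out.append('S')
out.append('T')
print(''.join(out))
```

Execution trace: 'X' (try body) → 'N' (inner except ValueError) → 'F' (try body, no exception) → 'S' (else) → 'T' (after the try/except). Output: XNFST

Answer: XNFST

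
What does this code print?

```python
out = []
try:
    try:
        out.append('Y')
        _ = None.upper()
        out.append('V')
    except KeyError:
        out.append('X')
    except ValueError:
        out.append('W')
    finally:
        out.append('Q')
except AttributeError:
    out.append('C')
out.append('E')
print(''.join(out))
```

Execution trace: 'Y' (inner try body) → 'Q' (inner finally) → 'C' (outer except AttributeError) → 'E' (after the try/except). Output: YQCE

Answer: YQCE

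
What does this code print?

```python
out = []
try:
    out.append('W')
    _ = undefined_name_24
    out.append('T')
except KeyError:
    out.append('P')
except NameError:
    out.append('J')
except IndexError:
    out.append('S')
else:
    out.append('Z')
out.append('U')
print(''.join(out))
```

Execution trace: 'W' (try body) → 'J' (except NameError) → 'U' (after the try/except). Output: WJU

Answer: WJU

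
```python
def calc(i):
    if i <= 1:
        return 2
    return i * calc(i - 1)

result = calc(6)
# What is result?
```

calc(6) = 6 * 5 * 4 * 3 * 2 * 2 = 1440

Answer: 1440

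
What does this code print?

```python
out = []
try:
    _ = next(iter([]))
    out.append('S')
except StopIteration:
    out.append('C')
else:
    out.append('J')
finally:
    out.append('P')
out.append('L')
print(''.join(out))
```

Execution trace: 'C' (except StopIteration) → 'P' (finally) → 'L' (after the try/except). Output: CPL

Answer: CPL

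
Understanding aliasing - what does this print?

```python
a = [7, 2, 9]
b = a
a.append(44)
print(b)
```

Key concept: basic list aliasing.
Step by step:
`a = [7, 2, 9]` → a = [7, 2, 9]
`b = a` → b = [7, 2, 9] (same object as a)
`a.append(44)` → a = [7, 2, 9, 44] (same object as b); b = [7, 2, 9, 44] (same object as a)
`print(b)` → prints [7, 2, 9, 44]

Answer: [7, 2, 9, 44]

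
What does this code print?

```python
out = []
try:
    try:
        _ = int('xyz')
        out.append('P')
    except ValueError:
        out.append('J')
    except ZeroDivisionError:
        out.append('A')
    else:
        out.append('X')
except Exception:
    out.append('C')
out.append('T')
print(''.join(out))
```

Execution trace: 'J' (inner except ValueError) → 'T' (after the try/except). Output: JT

Answer: JT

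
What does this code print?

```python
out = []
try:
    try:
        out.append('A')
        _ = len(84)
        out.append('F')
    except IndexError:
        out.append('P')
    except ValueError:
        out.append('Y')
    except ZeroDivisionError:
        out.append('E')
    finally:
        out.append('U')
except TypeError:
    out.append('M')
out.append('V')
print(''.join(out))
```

Execution trace: 'A' (try body) → 'U' (finally) → 'M' (outer except TypeError) → 'V' (after the try/except). Output: AUMV

Answer: AUMV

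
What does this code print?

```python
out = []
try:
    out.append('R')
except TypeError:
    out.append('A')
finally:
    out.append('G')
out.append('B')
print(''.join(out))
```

Execution trace: 'R' (try body, no exception) → 'G' (finally) → 'B' (after the try/except). Output: RGB

Answer: RGB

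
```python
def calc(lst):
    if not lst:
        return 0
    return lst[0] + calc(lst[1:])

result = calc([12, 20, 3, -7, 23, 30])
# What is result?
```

12 + 20 + 3 + (-7) + 23 + 30 + 0 = 81

Answer: 81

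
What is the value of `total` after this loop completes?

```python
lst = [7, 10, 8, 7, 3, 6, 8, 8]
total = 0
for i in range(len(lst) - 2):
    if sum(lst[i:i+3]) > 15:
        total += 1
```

Count windows with sum > 15
`total` takes the values: 0 → 1 → 2 → 3 → 4 → 5 → 6

Answer: 6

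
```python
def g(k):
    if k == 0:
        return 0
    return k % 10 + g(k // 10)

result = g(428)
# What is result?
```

Sum of digits of 428: 8 + 2 + 4 = 14

Answer: 14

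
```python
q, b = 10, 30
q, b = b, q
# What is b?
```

Trace:
`q, b = 10, 30` → q = 10; b = 30
`q, b = b, q` → q = 30; b = 10
So b = 10

Answer: 10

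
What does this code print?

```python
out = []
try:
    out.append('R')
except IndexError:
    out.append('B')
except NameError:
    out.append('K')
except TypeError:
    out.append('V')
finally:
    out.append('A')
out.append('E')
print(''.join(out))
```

Execution trace: 'R' (try body, no exception) → 'A' (finally) → 'E' (after the try/except). Output: RAE

Answer: RAE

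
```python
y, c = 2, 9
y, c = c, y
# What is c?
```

Trace:
`y, c = 2, 9` → y = 2; c = 9
`y, c = c, y` → y = 9; c = 2
So c = 2

Answer: 2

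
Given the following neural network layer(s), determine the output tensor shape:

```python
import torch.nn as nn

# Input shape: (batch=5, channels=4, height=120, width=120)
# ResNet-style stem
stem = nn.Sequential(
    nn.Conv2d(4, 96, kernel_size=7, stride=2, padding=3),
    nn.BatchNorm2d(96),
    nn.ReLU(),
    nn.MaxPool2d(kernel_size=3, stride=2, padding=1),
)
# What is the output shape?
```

Input: (5, 4, 120, 120) -> after Conv2d 7x7 stride=2: (5, 96, 60, 60) -> Output: (5, 96, 30, 30)

Answer: (5, 96, 30, 30)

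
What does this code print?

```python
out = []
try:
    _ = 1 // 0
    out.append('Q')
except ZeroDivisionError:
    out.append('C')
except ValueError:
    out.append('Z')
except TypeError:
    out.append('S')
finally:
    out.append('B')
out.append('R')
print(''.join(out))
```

Execution trace: 'C' (except ZeroDivisionError) → 'B' (finally) → 'R' (after the try/except). Output: CBR

Answer: CBR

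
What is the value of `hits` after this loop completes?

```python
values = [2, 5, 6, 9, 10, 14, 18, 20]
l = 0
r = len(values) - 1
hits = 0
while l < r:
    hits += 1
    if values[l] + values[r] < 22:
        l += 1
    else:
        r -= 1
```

Steps to find pair summing to 22
`hits` takes the values: 0 → 1 → 2 → 3 → 4 → 5 → 6 → 7

Answer: 7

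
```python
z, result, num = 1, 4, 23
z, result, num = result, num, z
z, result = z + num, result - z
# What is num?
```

Trace:
`z, result, num = 1, 4, 23` → z = 1; result = 4; num = 23
`z, result, num = result, num, z` → z = 4; result = 23; num = 1
`z, result = z + num, result - z` → z = 5; result = 19
So num = 1

Answer: 1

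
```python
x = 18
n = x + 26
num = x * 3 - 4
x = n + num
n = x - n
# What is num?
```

Trace:
`x = 18` → x = 18
`n = x + 26` → n = 44
`num = x * 3 - 4` → num = 50
`x = n + num` → x = 94
`n = x - n` → n = 50
So num = 50

Answer: 50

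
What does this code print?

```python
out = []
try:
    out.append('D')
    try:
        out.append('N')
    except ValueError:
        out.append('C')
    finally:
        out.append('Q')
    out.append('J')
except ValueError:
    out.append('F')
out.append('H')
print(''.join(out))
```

Execution trace: 'D' (try body) → 'N' (inner try body, no exception) → 'Q' (inner finally) → 'J' (try body, no exception) → 'H' (after the try/except). Output: DNQJH

Answer: DNQJH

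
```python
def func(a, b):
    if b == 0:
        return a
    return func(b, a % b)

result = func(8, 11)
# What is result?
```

func(8, 11) -> func(11, 8) -> func(8, 3) -> func(3, 2) -> func(2, 1) -> func(1, 0) -> 1

Answer: 1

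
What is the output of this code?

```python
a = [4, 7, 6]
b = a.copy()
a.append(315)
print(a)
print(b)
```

Key concept: list.copy() creates independent copy.
Step by step:
`a = [4, 7, 6]` → a = [4, 7, 6]
`b = a.copy()` → b = [4, 7, 6]
`a.append(315)` → a = [4, 7, 6, 315]
`print(a)` → prints [4, 7, 6, 315]
`print(b)` → prints [4, 7, 6]

Answer:
[4, 7, 6, 315]
[4, 7, 6]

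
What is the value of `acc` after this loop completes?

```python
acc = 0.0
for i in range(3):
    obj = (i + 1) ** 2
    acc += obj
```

Sum of squared losses 1² + 2² + ... + 3²
`acc` takes the values: 0.0 → 1.0 → 5.0 → 14.0

Answer: 14.0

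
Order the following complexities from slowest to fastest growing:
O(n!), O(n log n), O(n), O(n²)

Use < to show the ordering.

Ordered by growth rate: O(n) < O(n log n) < O(n²) < O(n!)

Answer: O(n) < O(n log n) < O(n²) < O(n!)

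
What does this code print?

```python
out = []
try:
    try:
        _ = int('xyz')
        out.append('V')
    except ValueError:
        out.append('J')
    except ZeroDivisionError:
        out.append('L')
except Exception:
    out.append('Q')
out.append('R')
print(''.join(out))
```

Execution trace: 'J' (inner except ValueError) → 'R' (after the try/except). Output: JR

Answer: JR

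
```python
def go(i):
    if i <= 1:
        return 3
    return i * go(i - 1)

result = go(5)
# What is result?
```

go(5) = 5 * 4 * 3 * 2 * 3 = 360

Answer: 360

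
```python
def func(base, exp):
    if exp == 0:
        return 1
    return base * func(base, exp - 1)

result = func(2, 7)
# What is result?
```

func(2, 7) = 2 * 2 * 2 * 2 * 2 * 2 * 2 = 128

Answer: 128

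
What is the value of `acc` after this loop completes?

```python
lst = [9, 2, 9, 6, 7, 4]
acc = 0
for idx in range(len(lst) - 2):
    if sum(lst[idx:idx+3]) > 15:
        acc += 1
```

Count windows with sum > 15
`acc` takes the values: 0 → 1 → 2 → 3 → 4

Answer: 4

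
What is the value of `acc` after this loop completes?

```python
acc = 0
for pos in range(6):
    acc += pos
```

Sum of 0 to 5 = 15
`acc` takes the values: 0 → 1 → 3 → 6 → 10 → 15

Answer: 15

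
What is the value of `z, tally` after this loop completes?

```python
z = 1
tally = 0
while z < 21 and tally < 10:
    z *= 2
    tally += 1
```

Double until >= 21 or 10 iterations
`z, tally` takes the values: (1, 0) → (2, 0) → (2, 1) → (4, 1) → (4, 2) → (8, 2) → (8, 3) → (16, 3) → (16, 4) → (32, 4) → (32, 5)

Answer: 32, 5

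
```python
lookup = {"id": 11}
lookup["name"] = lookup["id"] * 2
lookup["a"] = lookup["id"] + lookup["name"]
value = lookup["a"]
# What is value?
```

Trace:
`lookup = {"id": 11}` → lookup = {'id': 11}
`lookup["name"] = lookup["id"] * 2` → lookup = {'id': 11, 'name': 22}
`lookup["a"] = lookup["id"] + lookup["name"]` → lookup = {'id': 11, 'name': 22, 'a': 33}
`value = lookup["a"]` → value = 33
So value = 33

Answer: 33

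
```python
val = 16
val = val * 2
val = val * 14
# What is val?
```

Trace:
`val = 16` → val = 16
`val = val * 2` → val = 32
`val = val * 14` → val = 448
So val = 448

Answer: 448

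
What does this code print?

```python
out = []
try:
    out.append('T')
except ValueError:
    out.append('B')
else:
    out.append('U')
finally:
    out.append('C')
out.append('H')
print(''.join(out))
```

Execution trace: 'T' (try body, no exception) → 'U' (else) → 'C' (finally) → 'H' (after the try/except). Output: TUCH

Answer: TUCH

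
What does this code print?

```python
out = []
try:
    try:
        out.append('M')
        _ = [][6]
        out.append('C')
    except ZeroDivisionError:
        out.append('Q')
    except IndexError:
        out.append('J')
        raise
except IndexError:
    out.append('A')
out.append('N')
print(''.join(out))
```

Execution trace: 'M' (inner try body) → 'J' (inner except IndexError) → 'A' (outer except IndexError) → 'N' (after the try/except). Output: MJAN

Answer: MJAN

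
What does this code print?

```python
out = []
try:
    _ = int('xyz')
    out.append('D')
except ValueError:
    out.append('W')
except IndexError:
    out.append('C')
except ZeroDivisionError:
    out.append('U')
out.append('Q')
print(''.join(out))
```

Execution trace: 'W' (except ValueError) → 'Q' (after the try/except). Output: WQ

Answer: WQ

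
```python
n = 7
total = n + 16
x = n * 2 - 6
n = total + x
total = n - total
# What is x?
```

Trace:
`n = 7` → n = 7
`total = n + 16` → total = 23
`x = n * 2 - 6` → x = 8
`n = total + x` → n = 31
`total = n - total` → total = 8
So x = 8

Answer: 8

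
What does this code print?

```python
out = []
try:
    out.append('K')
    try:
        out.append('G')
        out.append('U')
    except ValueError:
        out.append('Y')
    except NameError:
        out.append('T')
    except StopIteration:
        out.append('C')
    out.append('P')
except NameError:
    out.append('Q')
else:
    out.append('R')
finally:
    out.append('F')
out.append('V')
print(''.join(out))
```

Execution trace: 'K' (try body) → 'G' (inner try body) → 'U' (inner try body, no exception) → 'P' (try body, no exception) → 'R' (else) → 'F' (finally) → 'V' (after the try/except). Output: KGUPRFV

Answer: KGUPRFV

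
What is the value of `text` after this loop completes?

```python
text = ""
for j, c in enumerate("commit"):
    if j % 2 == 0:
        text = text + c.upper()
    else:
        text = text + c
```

Uppercase even positions in 'commit'
`text` takes the values: "" → "C" → "Co" → "CoM" → "CoMm" → "CoMmI" → "CoMmIt"

Answer: "CoMmIt"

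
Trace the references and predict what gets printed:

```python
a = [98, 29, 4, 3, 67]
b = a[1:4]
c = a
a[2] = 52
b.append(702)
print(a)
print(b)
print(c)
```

Key concept: slice vs alias.
Step by step:
`a = [98, 29, 4, 3, 67]` → a = [98, 29, 4, 3, 67]
`b = a[1:4]` → b = [29, 4, 3]
`c = a` → c = [98, 29, 4, 3, 67] (same object as a)
`a[2] = 52` → a = [98, 29, 52, 3, 67] (same object as c); c = [98, 29, 52, 3, 67] (same object as a)
`b.append(702)` → b = [29, 4, 3, 702]
`print(a)` → prints [98, 29, 52, 3, 67]
`print(b)` → prints [29, 4, 3, 702]
`print(c)` → prints [98, 29, 52, 3, 67]

Answer:
[98, 29, 52, 3, 67]
[29, 4, 3, 702]
[98, 29, 52, 3, 67]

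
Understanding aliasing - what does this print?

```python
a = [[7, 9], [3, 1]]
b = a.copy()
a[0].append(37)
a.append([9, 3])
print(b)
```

Key concept: shallow copy with nested lists.
Step by step:
`a = [[7, 9], [3, 1]]` → a = [[7, 9], [3, 1]]
`b = a.copy()` → b = [[7, 9], [3, 1]]
`a[0].append(37)` → a = [[7, 9, 37], [3, 1]]; b = [[7, 9, 37], [3, 1]]
`a.append([9, 3])` → a = [[7, 9, 37], [3, 1], [9, 3]]
`print(b)` → prints [[7, 9, 37], [3, 1]]

Answer: [[7, 9, 37], [3, 1]]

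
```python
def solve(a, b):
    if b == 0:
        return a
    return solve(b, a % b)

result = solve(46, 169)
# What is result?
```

solve(46, 169) -> solve(169, 46) -> solve(46, 31) -> solve(31, 15) -> solve(15, 1) -> solve(1, 0) -> 1

Answer: 1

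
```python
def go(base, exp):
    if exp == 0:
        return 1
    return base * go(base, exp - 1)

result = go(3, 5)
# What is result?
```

go(3, 5) = 3 * 3 * 3 * 3 * 3 = 243

Answer: 243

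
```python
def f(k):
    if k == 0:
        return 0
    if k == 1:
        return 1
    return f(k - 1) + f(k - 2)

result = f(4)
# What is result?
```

Build up from base cases: f(0)=0, f(1)=1, f(2)=1, f(3)=2, f(4)=3

Answer: 3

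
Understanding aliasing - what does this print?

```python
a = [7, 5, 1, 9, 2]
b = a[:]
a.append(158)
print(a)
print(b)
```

Key concept: slice [:] creates copy.
Step by step:
`a = [7, 5, 1, 9, 2]` → a = [7, 5, 1, 9, 2]
`b = a[:]` → b = [7, 5, 1, 9, 2]
`a.append(158)` → a = [7, 5, 1, 9, 2, 158]
`print(a)` → prints [7, 5, 1, 9, 2, 158]
`print(b)` → prints [7, 5, 1, 9, 2]

Answer:
[7, 5, 1, 9, 2, 158]
[7, 5, 1, 9, 2]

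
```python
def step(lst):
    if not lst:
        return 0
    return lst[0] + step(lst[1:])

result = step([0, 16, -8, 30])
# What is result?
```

0 + 16 + (-8) + 30 + 0 = 38

Answer: 38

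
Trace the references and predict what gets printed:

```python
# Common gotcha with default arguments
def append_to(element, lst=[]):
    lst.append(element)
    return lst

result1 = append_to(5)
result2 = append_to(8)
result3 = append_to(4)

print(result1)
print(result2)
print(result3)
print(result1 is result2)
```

Key concept: mutable default argument gotcha.
Step by step:
`result1 = append_to(5)` → result1 = [5]
`result2 = append_to(8)` → result1 = [5, 8] (same object as result2); result2 = [5, 8] (same object as result1)
`result3 = append_to(4)` → result1 = [5, 8, 4] (same object as result2, result3); result2 = [5, 8, 4] (same object as result1, result3); result3 = [5, 8, 4] (same object as result1, result2)
`print(result1)` → prints [5, 8, 4]
`print(result2)` → prints [5, 8, 4]
`print(result3)` → prints [5, 8, 4]
`print(result1 is result2)` → prints True

Answer:
[5, 8, 4]
[5, 8, 4]
[5, 8, 4]
True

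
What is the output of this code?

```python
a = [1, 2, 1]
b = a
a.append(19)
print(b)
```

Key concept: basic list aliasing.
Step by step:
`a = [1, 2, 1]` → a = [1, 2, 1]
`b = a` → b = [1, 2, 1] (same object as a)
`a.append(19)` → a = [1, 2, 1, 19] (same object as b); b = [1, 2, 1, 19] (same object as a)
`print(b)` → prints [1, 2, 1, 19]

Answer: [1, 2, 1, 19]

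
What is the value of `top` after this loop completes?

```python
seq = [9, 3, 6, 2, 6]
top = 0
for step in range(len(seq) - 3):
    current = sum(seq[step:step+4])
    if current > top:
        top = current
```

Max sum of 4-element window in [9, 3, 6, 2, 6]
`top` takes the values: 0 → 20

Answer: 20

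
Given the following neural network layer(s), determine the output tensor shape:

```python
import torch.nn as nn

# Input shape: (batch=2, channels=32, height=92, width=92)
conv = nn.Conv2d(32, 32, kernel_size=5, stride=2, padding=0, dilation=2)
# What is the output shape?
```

Input: (2, 32, 92, 92) -> Output: (2, 32, 42, 42)

Answer: (2, 32, 42, 42)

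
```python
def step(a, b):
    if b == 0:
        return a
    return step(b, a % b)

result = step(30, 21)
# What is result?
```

step(30, 21) -> step(21, 9) -> step(9, 3) -> step(3, 0) -> 3

Answer: 3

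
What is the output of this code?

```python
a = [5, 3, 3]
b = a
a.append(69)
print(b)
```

Key concept: basic list aliasing.
Step by step:
`a = [5, 3, 3]` → a = [5, 3, 3]
`b = a` → b = [5, 3, 3] (same object as a)
`a.append(69)` → a = [5, 3, 3, 69] (same object as b); b = [5, 3, 3, 69] (same object as a)
`print(b)` → prints [5, 3, 3, 69]

Answer: [5, 3, 3, 69]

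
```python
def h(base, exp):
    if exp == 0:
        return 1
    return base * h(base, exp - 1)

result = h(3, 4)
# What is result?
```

h(3, 4) = 3 * 3 * 3 * 3 = 81

Answer: 81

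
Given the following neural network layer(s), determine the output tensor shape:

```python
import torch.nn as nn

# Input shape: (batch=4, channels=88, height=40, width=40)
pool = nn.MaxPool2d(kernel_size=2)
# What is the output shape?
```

Input: (4, 88, 40, 40) -> Output: (4, 88, 20, 20)

Answer: (4, 88, 20, 20)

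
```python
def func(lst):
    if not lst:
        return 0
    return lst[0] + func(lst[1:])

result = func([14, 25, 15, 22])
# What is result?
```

14 + 25 + 15 + 22 + 0 = 76

Answer: 76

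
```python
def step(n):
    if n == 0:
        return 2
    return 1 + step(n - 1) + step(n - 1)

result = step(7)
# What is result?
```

step(n) = 1 + 2·step(n-1), step(0)=2. Closed form: (2+1)·2^7 - 1 = 383.

Answer: 383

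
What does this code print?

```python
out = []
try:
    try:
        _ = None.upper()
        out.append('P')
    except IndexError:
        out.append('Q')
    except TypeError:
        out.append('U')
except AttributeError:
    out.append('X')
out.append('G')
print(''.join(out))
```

Execution trace: 'X' (outer except AttributeError) → 'G' (after the try/except). Output: XG

Answer: XG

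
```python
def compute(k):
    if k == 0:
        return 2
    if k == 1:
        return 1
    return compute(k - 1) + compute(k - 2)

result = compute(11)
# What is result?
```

Build up from base cases: compute(0)=2, compute(1)=1, compute(2)=3, compute(3)=4, compute(4)=7, compute(5)=11, compute(6)=18, ..., compute(11)=199

Answer: 199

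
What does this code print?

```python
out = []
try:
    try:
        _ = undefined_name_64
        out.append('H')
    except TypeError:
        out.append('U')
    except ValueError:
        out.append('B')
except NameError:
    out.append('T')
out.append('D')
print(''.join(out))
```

Execution trace: 'T' (outer except NameError) → 'D' (after the try/except). Output: TD

Answer: TD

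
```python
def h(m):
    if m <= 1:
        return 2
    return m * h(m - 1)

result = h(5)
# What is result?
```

h(5) = 5 * 4 * 3 * 2 * 2 = 240

Answer: 240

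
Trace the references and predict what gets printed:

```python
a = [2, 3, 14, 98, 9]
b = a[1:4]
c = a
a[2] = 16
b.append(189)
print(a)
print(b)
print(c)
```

Key concept: slice vs alias.
Step by step:
`a = [2, 3, 14, 98, 9]` → a = [2, 3, 14, 98, 9]
`b = a[1:4]` → b = [3, 14, 98]
`c = a` → c = [2, 3, 14, 98, 9] (same object as a)
`a[2] = 16` → a = [2, 3, 16, 98, 9] (same object as c); c = [2, 3, 16, 98, 9] (same object as a)
`b.append(189)` → b = [3, 14, 98, 189]
`print(a)` → prints [2, 3, 16, 98, 9]
`print(b)` → prints [3, 14, 98, 189]
`print(c)` → prints [2, 3, 16, 98, 9]

Answer:
[2, 3, 16, 98, 9]
[3, 14, 98, 189]
[2, 3, 16, 98, 9]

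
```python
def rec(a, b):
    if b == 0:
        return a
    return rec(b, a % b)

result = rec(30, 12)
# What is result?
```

rec(30, 12) -> rec(12, 6) -> rec(6, 0) -> 6

Answer: 6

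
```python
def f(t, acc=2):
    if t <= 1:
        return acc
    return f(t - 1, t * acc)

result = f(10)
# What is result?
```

Accumulator trace (n, acc): (10, 2) -> (9, 20) -> (8, 180) -> (7, 1440) -> (6, 10080) -> (5, 60480) -> (4, 302400) -> (3, 1209600) -> (2, 3628800) -> (1, 7257600) -> return 7257600

Answer: 7257600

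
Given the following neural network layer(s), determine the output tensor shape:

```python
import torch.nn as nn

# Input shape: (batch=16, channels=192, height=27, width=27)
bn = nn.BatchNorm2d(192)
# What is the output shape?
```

Input: (16, 192, 27, 27) -> Output: (16, 192, 27, 27)

Answer: (16, 192, 27, 27)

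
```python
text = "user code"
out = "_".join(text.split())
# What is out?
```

Trace:
`text = "user code"` → text = 'user code'
`out = "_".join(text.split())` → out = 'user_code'
So out = 'user_code'

Answer: 'user_code'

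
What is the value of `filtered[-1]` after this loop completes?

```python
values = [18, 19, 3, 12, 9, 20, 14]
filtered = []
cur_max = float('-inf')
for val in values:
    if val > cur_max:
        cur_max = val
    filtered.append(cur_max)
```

Running max ends at 20
`filtered` takes the values: [] → [18] → [18, 19] → [18, 19, 19] → [18, 19, 19, 19] → [18, 19, 19, 19, 19] → [18, 19, 19, 19, 19, 20] → [18, 19, 19, 19, 19, 20, 20]
So `filtered[-1]` = 20

Answer: 20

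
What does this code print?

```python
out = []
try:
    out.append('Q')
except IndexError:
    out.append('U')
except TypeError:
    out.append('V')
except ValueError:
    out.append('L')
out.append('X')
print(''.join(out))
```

Execution trace: 'Q' (try body, no exception) → 'X' (after the try/except). Output: QX

Answer: QX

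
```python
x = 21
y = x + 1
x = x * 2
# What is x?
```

Trace:
`x = 21` → x = 21
`y = x + 1` → y = 22
`x = x * 2` → x = 42
So x = 42

Answer: 42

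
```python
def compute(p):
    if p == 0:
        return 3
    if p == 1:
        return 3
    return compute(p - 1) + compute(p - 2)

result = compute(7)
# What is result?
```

Build up from base cases: compute(0)=3, compute(1)=3, compute(2)=6, compute(3)=9, compute(4)=15, compute(5)=24, compute(6)=39, ..., compute(7)=63

Answer: 63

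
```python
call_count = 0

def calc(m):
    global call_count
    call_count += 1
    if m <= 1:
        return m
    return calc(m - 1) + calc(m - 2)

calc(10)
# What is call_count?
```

Calls(m) = 1 + Calls(m-1) + Calls(m-2); Calls(0)=Calls(1)=1. For m=10 this gives 177.

Answer: 177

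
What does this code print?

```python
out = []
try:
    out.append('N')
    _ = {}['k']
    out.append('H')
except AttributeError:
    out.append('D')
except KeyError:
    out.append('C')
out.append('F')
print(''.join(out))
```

Execution trace: 'N' (try body) → 'C' (except KeyError) → 'F' (after the try/except). Output: NCF

Answer: NCF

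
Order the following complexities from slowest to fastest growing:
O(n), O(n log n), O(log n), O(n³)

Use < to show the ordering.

Ordered by growth rate: O(log n) < O(n) < O(n log n) < O(n³)

Answer: O(log n) < O(n) < O(n log n) < O(n³)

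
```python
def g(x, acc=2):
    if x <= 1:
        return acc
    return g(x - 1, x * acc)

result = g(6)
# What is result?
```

Accumulator trace (n, acc): (6, 2) -> (5, 12) -> (4, 60) -> (3, 240) -> (2, 720) -> (1, 1440) -> return 1440

Answer: 1440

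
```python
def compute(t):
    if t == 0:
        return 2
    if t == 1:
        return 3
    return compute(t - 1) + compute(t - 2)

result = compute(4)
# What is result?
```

Build up from base cases: compute(0)=2, compute(1)=3, compute(2)=5, compute(3)=8, compute(4)=13

Answer: 13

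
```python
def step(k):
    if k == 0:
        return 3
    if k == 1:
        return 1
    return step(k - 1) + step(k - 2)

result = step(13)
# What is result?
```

Build up from base cases: step(0)=3, step(1)=1, step(2)=4, step(3)=5, step(4)=9, step(5)=14, step(6)=23, ..., step(13)=665

Answer: 665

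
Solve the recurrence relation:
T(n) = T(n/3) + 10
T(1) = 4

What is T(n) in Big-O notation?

Each step divides n by 3 and adds 10. After log_3(n) steps we reach T(1)=4. So T(n) = 10·log_3(n) + 4 = O(log n).

Answer: O(log n)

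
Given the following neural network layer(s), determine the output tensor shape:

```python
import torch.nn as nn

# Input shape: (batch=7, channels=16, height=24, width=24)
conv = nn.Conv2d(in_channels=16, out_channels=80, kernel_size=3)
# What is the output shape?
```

Input: (7, 16, 24, 24) -> Output: (7, 80, 22, 22)

Answer: (7, 80, 22, 22)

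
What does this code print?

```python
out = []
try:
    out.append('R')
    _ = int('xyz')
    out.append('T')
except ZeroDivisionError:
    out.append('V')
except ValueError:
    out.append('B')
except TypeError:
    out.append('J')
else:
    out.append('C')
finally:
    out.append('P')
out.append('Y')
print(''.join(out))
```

Execution trace: 'R' (try body) → 'B' (except ValueError) → 'P' (finally) → 'Y' (after the try/except). Output: RBPY

Answer: RBPY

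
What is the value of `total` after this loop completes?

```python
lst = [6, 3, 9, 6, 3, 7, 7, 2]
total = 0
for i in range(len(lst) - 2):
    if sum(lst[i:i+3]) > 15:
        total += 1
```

Count windows with sum > 15
`total` takes the values: 0 → 1 → 2 → 3 → 4 → 5 → 6

Answer: 6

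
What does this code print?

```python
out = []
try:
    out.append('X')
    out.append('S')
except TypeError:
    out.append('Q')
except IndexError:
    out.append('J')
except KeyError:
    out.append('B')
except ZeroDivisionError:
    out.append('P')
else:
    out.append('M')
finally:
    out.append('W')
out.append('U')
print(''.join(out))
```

Execution trace: 'X' (try body) → 'S' (try body, no exception) → 'M' (else) → 'W' (finally) → 'U' (after the try/except). Output: XSMWU

Answer: XSMWU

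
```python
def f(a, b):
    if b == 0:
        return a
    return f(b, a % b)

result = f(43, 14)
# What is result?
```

f(43, 14) -> f(14, 1) -> f(1, 0) -> 1

Answer: 1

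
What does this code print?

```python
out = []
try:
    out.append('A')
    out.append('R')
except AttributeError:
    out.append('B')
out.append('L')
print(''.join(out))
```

Execution trace: 'A' (try body) → 'R' (try body, no exception) → 'L' (after the try/except). Output: ARL

Answer: ARL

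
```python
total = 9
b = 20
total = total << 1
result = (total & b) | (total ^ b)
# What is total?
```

Trace:
`total = 9` → total = 9
`b = 20` → b = 20
`total = total << 1` → total = 18
`result = (total & b) | (total ^ b)` → result = 22
So total = 18

Answer: 18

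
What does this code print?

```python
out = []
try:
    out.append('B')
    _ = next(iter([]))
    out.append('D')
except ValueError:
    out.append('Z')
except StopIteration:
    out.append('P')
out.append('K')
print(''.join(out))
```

Execution trace: 'B' (try body) → 'P' (except StopIteration) → 'K' (after the try/except). Output: BPK

Answer: BPK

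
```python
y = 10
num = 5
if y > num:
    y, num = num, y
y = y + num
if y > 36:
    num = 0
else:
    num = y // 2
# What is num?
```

Trace:
`y = 10` → y = 10
`num = 5` → num = 5
`if y > num: ...` → y > num is True → y = 5; num = 10
`y = y + num` → y = 15
`if y > 36: ...` → y > 36 is False, take else branch → num = 7
So num = 7

Answer: 7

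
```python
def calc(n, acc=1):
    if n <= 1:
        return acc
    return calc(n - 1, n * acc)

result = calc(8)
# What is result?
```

Accumulator trace (n, acc): (8, 1) -> (7, 8) -> (6, 56) -> (5, 336) -> (4, 1680) -> (3, 6720) -> (2, 20160) -> (1, 40320) -> return 40320

Answer: 40320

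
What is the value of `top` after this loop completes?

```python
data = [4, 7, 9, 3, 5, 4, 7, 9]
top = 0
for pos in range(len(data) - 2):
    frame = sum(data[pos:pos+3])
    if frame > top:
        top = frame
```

Max sum of 3-element window in [4, 7, 9, 3, 5, 4, 7, 9]
`top` takes the values: 0 → 20

Answer: 20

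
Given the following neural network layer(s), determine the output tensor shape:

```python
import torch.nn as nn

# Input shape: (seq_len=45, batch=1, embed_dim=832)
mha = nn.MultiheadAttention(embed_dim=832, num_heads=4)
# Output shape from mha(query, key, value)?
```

Input: (45, 1, 832) -> Output: (45, 1, 832)

Answer: (45, 1, 832)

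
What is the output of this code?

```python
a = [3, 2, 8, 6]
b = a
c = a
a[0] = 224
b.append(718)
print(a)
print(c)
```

Key concept: multiple aliases.
Step by step:
`a = [3, 2, 8, 6]` → a = [3, 2, 8, 6]
`b = a` → b = [3, 2, 8, 6] (same object as a)
`c = a` → c = [3, 2, 8, 6] (same object as a, b)
`a[0] = 224` → a = [224, 2, 8, 6] (same object as b, c); b = [224, 2, 8, 6] (same object as a, c); c = [224, 2, 8, 6] (same object as a, b)
`b.append(718)` → a = [224, 2, 8, 6, 718] (same object as b, c); b = [224, 2, 8, 6, 718] (same object as a, c); c = [224, 2, 8, 6, 718] (same object as a, b)
`print(a)` → prints [224, 2, 8, 6, 718]
`print(c)` → prints [224, 2, 8, 6, 718]

Answer:
[224, 2, 8, 6, 718]
[224, 2, 8, 6, 718]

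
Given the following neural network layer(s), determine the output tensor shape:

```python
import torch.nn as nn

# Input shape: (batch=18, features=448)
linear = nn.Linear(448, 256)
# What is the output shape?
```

Input: (18, 448) -> Output: (18, 256)

Answer: (18, 256)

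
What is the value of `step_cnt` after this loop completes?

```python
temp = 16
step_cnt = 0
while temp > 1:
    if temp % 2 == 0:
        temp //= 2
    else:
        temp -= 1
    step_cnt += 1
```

Steps to reduce 16 to 1
`step_cnt` takes the values: 0 → 1 → 2 → 3 → 4

Answer: 4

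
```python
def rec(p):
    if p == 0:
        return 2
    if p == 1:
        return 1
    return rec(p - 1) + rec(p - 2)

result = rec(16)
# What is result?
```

Build up from base cases: rec(0)=2, rec(1)=1, rec(2)=3, rec(3)=4, rec(4)=7, rec(5)=11, rec(6)=18, ..., rec(16)=2207

Answer: 2207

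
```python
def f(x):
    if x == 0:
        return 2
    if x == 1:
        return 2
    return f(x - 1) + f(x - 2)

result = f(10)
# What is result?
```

Build up from base cases: f(0)=2, f(1)=2, f(2)=4, f(3)=6, f(4)=10, f(5)=16, f(6)=26, ..., f(10)=178

Answer: 178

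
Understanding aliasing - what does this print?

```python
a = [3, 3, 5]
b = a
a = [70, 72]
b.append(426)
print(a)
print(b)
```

Key concept: rebinding vs mutation: a is rebound to a new list, b still points at the original.
Step by step:
`a = [3, 3, 5]` → a = [3, 3, 5]
`b = a` → b = [3, 3, 5] (same object as a)
`a = [70, 72]` → a = [70, 72]
`b.append(426)` → b = [3, 3, 5, 426]
`print(a)` → prints [70, 72]
`print(b)` → prints [3, 3, 5, 426]

Answer:
[70, 72]
[3, 3, 5, 426]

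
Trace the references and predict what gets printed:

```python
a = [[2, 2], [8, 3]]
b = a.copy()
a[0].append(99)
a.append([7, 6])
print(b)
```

Key concept: shallow copy with nested lists.
Step by step:
`a = [[2, 2], [8, 3]]` → a = [[2, 2], [8, 3]]
`b = a.copy()` → b = [[2, 2], [8, 3]]
`a[0].append(99)` → a = [[2, 2, 99], [8, 3]]; b = [[2, 2, 99], [8, 3]]
`a.append([7, 6])` → a = [[2, 2, 99], [8, 3], [7, 6]]
`print(b)` → prints [[2, 2, 99], [8, 3]]

Answer: [[2, 2, 99], [8, 3]]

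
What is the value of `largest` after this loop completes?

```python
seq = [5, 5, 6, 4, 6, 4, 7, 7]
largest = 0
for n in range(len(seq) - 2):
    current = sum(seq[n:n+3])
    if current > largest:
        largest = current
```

Max sum of 3-element window in [5, 5, 6, 4, 6, 4, 7, 7]
`largest` takes the values: 0 → 16 → 17 → 18

Answer: 18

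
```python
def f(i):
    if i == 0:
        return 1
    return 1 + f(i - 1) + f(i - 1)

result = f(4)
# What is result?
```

f(i) = 1 + 2·f(i-1), f(0)=1. Closed form: (1+1)·2^4 - 1 = 31.

Answer: 31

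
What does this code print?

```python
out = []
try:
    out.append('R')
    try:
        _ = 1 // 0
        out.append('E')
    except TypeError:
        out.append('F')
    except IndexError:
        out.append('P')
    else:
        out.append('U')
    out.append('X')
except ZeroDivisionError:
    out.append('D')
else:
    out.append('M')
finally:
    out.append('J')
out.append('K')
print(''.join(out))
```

Execution trace: 'R' (try body) → 'D' (except ZeroDivisionError) → 'J' (finally) → 'K' (after the try/except). Output: RDJK

Answer: RDJK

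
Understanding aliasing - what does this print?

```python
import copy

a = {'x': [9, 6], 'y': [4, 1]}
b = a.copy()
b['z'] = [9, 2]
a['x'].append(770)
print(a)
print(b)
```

Key concept: shallow copy of dict with mutable values.
Step by step:
`a = {'x': [9, 6], 'y': [4, 1]}` → a = {'x': [9, 6], 'y': [4, 1]}
`b = a.copy()` → b = {'x': [9, 6], 'y': [4, 1]}
`b['z'] = [9, 2]` → b = {'x': [9, 6], 'y': [4, 1], 'z': [9, 2]}
`a['x'].append(770)` → a = {'x': [9, 6, 770], 'y': [4, 1]}; b = {'x': [9, 6, 770], 'y': [4, 1], 'z': [9, 2]}
`print(a)` → prints {'x': [9, 6, 770], 'y': [4, 1]}
`print(b)` → prints {'x': [9, 6, 770], 'y': [4, 1], 'z': [9, 2]}

Answer:
{'x': [9, 6, 770], 'y': [4, 1]}
{'x': [9, 6, 770], 'y': [4, 1], 'z': [9, 2]}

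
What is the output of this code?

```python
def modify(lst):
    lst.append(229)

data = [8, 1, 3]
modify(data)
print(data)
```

Key concept: function modifies passed list.
Step by step:
`data = [8, 1, 3]` → data = [8, 1, 3]
`modify(data)` → data = [8, 1, 3, 229]
`print(data)` → prints [8, 1, 3, 229]

Answer: [8, 1, 3, 229]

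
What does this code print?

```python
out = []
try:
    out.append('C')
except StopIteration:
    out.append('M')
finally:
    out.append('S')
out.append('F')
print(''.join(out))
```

Execution trace: 'C' (try body, no exception) → 'S' (finally) → 'F' (after the try/except). Output: CSF

Answer: CSF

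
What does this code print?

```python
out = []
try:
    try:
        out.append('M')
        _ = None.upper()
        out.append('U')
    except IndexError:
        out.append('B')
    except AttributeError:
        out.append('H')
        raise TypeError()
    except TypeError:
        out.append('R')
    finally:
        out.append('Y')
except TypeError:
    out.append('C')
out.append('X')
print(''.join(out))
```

Execution trace: 'M' (inner try body) → 'H' (inner except AttributeError) → 'Y' (inner finally) → 'C' (outer except TypeError) → 'X' (after the try/except). Output: MHYCX

Answer: MHYCX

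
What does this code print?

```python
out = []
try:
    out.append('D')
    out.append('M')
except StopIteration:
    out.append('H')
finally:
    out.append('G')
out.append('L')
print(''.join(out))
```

Execution trace: 'D' (try body) → 'M' (try body, no exception) → 'G' (finally) → 'L' (after the try/except). Output: DMGL

Answer: DMGL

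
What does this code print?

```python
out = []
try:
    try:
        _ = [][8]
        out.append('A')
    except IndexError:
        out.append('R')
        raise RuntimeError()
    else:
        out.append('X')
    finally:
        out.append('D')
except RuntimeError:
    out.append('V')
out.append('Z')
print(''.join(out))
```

Execution trace: 'R' (inner except IndexError) → 'D' (inner finally) → 'V' (outer except RuntimeError) → 'Z' (after the try/except). Output: RDVZ

Answer: RDVZ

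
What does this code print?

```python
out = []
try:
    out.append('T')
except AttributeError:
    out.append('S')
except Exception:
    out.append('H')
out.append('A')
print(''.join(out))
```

Execution trace: 'T' (try body, no exception) → 'A' (after the try/except). Output: TA

Answer: TA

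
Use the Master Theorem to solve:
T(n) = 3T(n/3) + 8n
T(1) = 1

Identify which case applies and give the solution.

a=3, b=3, f(n)=8n. log_3(3) = 1. Since c=1 = 1, Case 2 applies: T(n) = Θ(n^log_b(a) · log n) = O(n log n).

Answer: O(n log n) - Case 2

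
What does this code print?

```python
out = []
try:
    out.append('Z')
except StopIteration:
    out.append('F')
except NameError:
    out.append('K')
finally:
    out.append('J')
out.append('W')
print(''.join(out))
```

Execution trace: 'Z' (try body, no exception) → 'J' (finally) → 'W' (after the try/except). Output: ZJW

Answer: ZJW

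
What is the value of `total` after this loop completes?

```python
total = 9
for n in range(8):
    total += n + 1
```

Start at 9, add 1 to 8 = 45
`total` takes the values: 9 → 10 → 12 → 15 → 19 → 24 → 30 → 37 → 45

Answer: 45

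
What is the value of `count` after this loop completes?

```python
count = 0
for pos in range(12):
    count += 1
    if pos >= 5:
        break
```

Loop breaks when pos reaches 5, count is 6
`count` takes the values: 0 → 1 → 2 → 3 → 4 → 5 → 6

Answer: 6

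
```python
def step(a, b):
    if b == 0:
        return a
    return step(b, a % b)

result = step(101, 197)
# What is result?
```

step(101, 197) -> step(197, 101) -> step(101, 96) -> step(96, 5) -> step(5, 1) -> step(1, 0) -> 1

Answer: 1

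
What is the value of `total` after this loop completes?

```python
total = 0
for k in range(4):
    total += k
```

Sum of 0 to 3 = 6
`total` takes the values: 0 → 1 → 3 → 6

Answer: 6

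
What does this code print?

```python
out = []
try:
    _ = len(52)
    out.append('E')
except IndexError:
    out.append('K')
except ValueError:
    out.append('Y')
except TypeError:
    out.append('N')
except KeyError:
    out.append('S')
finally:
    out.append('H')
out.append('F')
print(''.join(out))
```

Execution trace: 'N' (except TypeError) → 'H' (finally) → 'F' (after the try/except). Output: NHF

Answer: NHF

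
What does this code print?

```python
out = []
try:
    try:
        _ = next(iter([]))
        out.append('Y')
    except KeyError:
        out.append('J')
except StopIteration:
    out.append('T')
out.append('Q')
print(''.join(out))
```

Execution trace: 'T' (outer except StopIteration) → 'Q' (after the try/except). Output: TQ

Answer: TQ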